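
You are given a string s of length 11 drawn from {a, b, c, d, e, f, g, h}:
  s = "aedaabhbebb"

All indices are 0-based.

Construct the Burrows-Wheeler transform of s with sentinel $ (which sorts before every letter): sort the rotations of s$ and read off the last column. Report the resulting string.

rank  rotation      last
    0  $aedaabhbebb  b
    1  aabhbebb$aed  d
    2  abhbebb$aeda  a
    3  aedaabhbebb$  $
    4  b$aedaabhbeb  b
    5  bb$aedaabhbe  e
    6  bebb$aedaabh  h
    7  bhbebb$aedaa  a
    8  daabhbebb$ae  e
    9  ebb$aedaabhb  b
   10  edaabhbebb$a  a
   11  hbebb$aedaab  b

bda$behaebab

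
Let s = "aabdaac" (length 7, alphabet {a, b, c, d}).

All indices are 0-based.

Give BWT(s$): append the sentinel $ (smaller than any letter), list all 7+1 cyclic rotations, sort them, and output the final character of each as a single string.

c$daaaab

rank  rotation  last
    0  $aabdaac  c
    1  aabdaac$  $
    2  aac$aabd  d
    3  abdaac$a  a
    4  ac$aabda  a
    5  bdaac$aa  a
    6  c$aabdaa  a
    7  daac$aab  b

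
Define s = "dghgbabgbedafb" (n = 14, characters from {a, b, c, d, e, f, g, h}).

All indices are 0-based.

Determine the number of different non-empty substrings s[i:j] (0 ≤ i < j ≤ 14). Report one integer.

rank→(start, suffix):
  0 → (5, 'abgbedafb')
  1 → (11, 'afb')
  2 → (13, 'b')
  3 → (4, 'babgbedafb')
  4 → (8, 'bedafb')
  5 → (6, 'bgbedafb')
  6 → (10, 'dafb')
  7 → (0, 'dghgbabgbedafb')
  8 → (9, 'edafb')
  9 → (12, 'fb')
  10 → (3, 'gbabgbedafb')
  11 → (7, 'gbedafb')
  12 → (1, 'ghgbabgbedafb')
  13 → (2, 'hgbabgbedafb')

SA = [5, 11, 13, 4, 8, 6, 10, 0, 9, 12, 3, 7, 1, 2]
rank  pair      lcp
   1  s[5:],s[11:]  1  'a'
   2  s[11:],s[13:]  0  ''
   3  s[13:],s[4:]  1  'b'
   4  s[4:],s[8:]  1  'b'
   5  s[8:],s[6:]  1  'b'
   6  s[6:],s[10:]  0  ''
   7  s[10:],s[0:]  1  'd'
   8  s[0:],s[9:]  0  ''
   9  s[9:],s[12:]  0  ''
  10  s[12:],s[3:]  0  ''
  11  s[3:],s[7:]  2  'gb'
  12  s[7:],s[1:]  1  'g'
  13  s[1:],s[2:]  0  ''

n(n+1)/2 = 14·15/2 = 105
Σ LCP = 0 + 1 + 0 + 1 + 1 + 1 + 0 + 1 + 0 + 0 + 0 + 2 + 1 + 0 = 8
distinct = 105 − 8 = 97

97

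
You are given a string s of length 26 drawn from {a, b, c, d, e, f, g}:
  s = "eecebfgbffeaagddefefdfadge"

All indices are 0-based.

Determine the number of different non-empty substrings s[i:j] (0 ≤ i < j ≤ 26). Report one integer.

rank | idx | suffix
   0 |  11 | aagddefefdfadge
   1 |  22 | adge
   2 |  12 | agddefefdfadge
   3 |   7 | bffeaagddefefdfadge
   4 |   4 | bfgbffeaagddefefdfadge
   5 |   2 | cebfgbffeaagddefefdfadge
   6 |  14 | ddefefdfadge
   7 |  15 | defefdfadge
   8 |  20 | dfadge
   9 |  23 | dge
  10 |  25 | e
  11 |  10 | eaagddefefdfadge
  12 |   3 | ebfgbffeaagddefefdfadge
  13 |   1 | ecebfgbffeaagddefefdfadge
  14 |   0 | eecebfgbffeaagddefefdfadge
  15 |  18 | efdfadge
  16 |  16 | efefdfadge
  17 |  21 | fadge
  18 |  19 | fdfadge
  19 |   9 | feaagddefefdfadge
  20 |  17 | fefdfadge
  21 |   8 | ffeaagddefefdfadge
  22 |   5 | fgbffeaagddefefdfadge
  23 |   6 | gbffeaagddefefdfadge
  24 |  13 | gddefefdfadge
  25 |  24 | ge

SA = [11, 22, 12, 7, 4, 2, 14, 15, 20, 23, 25, 10, 3, 1, 0, 18, 16, 21, 19, 9, 17, 8, 5, 6, 13, 24]
i: (SA[i-1],SA[i]) lcp shared
  1: (11,22) 1 'a'
  2: (22,12) 1 'a'
  3: (12,7) 0 ''
  4: (7,4) 2 'bf'
  5: (4,2) 0 ''
  6: (2,14) 0 ''
  7: (14,15) 1 'd'
  8: (15,20) 1 'd'
  9: (20,23) 1 'd'
  10: (23,25) 0 ''
  11: (25,10) 1 'e'
  12: (10,3) 1 'e'
  13: (3,1) 1 'e'
  14: (1,0) 1 'e'
  15: (0,18) 1 'e'
  16: (18,16) 2 'ef'
  17: (16,21) 0 ''
  18: (21,19) 1 'f'
  19: (19,9) 1 'f'
  20: (9,17) 2 'fe'
  21: (17,8) 1 'f'
  22: (8,5) 1 'f'
  23: (5,6) 0 ''
  24: (6,13) 1 'g'
  25: (13,24) 1 'g'

n(n+1)/2 = 26·27/2 = 351
Σ LCP = 0 + 1 + 1 + 0 + 2 + 0 + 0 + 1 + 1 + 1 + 0 + 1 + 1 + 1 + 1 + 1 + 2 + 0 + 1 + 1 + 2 + 1 + 1 + 0 + 1 + 1 = 22
distinct = 351 − 22 = 329

329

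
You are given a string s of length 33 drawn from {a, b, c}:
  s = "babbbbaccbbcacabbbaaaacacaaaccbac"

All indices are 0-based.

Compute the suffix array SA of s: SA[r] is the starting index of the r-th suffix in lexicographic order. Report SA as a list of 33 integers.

[18, 19, 25, 20, 26, 14, 1, 31, 23, 12, 21, 27, 6, 17, 0, 30, 5, 16, 4, 15, 3, 2, 9, 10, 32, 24, 13, 22, 11, 29, 8, 28, 7]

rank→(start, suffix):
  0 → (18, 'aaaacacaaaccbac')
  1 → (19, 'aaacacaaaccbac')
  2 → (25, 'aaaccbac')
  3 → (20, 'aacacaaaccbac')
  4 → (26, 'aaccbac')
  5 → (14, 'abbbaaaacacaaaccbac')
  6 → (1, 'abbbbaccbbcacabbbaaaacacaaaccbac')
  7 → (31, 'ac')
  8 → (23, 'acaaaccbac')
  9 → (12, 'acabbbaaaacacaaaccbac')
  10 → (21, 'acacaaaccbac')
  11 → (27, 'accbac')
  12 → (6, 'accbbcacabbbaaaacacaaaccbac')
  13 → (17, 'baaaacacaaaccbac')
  14 → (0, 'babbbbaccbbcacabbbaaaacacaaaccbac')
  15 → (30, 'bac')
  16 → (5, 'baccbbcacabbbaaaacacaaaccbac')
  17 → (16, 'bbaaaacacaaaccbac')
  18 → (4, 'bbaccbbcacabbbaaaacacaaaccbac')
  19 → (15, 'bbbaaaacacaaaccbac')
  20 → (3, 'bbbaccbbcacabbbaaaacacaaaccbac')
  21 → (2, 'bbbbaccbbcacabbbaaaacacaaaccbac')
  22 → (9, 'bbcacabbbaaaacacaaaccbac')
  23 → (10, 'bcacabbbaaaacacaaaccbac')
  24 → (32, 'c')
  25 → (24, 'caaaccbac')
  26 → (13, 'cabbbaaaacacaaaccbac')
  27 → (22, 'cacaaaccbac')
  28 → (11, 'cacabbbaaaacacaaaccbac')
  29 → (29, 'cbac')
  30 → (8, 'cbbcacabbbaaaacacaaaccbac')
  31 → (28, 'ccbac')
  32 → (7, 'ccbbcacabbbaaaacacaaaccbac')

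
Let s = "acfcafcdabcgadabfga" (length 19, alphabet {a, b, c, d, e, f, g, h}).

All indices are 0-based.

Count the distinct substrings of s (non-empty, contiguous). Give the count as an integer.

172

rank→(start, suffix):
  0 → (18, 'a')
  1 → (8, 'abcgadabfga')
  2 → (14, 'abfga')
  3 → (0, 'acfcafcdabcgadabfga')
  4 → (12, 'adabfga')
  5 → (4, 'afcdabcgadabfga')
  6 → (9, 'bcgadabfga')
  7 → (15, 'bfga')
  8 → (3, 'cafcdabcgadabfga')
  9 → (6, 'cdabcgadabfga')
  10 → (1, 'cfcafcdabcgadabfga')
  11 → (10, 'cgadabfga')
  12 → (7, 'dabcgadabfga')
  13 → (13, 'dabfga')
  14 → (2, 'fcafcdabcgadabfga')
  15 → (5, 'fcdabcgadabfga')
  16 → (16, 'fga')
  17 → (17, 'ga')
  18 → (11, 'gadabfga')

SA = [18, 8, 14, 0, 12, 4, 9, 15, 3, 6, 1, 10, 7, 13, 2, 5, 16, 17, 11]
[i] adj suffixes → lcp
  [1] 18/8 → 1 ('a')
  [2] 8/14 → 2 ('ab')
  [3] 14/0 → 1 ('a')
  [4] 0/12 → 1 ('a')
  [5] 12/4 → 1 ('a')
  [6] 4/9 → 0 ('')
  [7] 9/15 → 1 ('b')
  [8] 15/3 → 0 ('')
  [9] 3/6 → 1 ('c')
  [10] 6/1 → 1 ('c')
  [11] 1/10 → 1 ('c')
  [12] 10/7 → 0 ('')
  [13] 7/13 → 3 ('dab')
  [14] 13/2 → 0 ('')
  [15] 2/5 → 2 ('fc')
  [16] 5/16 → 1 ('f')
  [17] 16/17 → 0 ('')
  [18] 17/11 → 2 ('ga')

n(n+1)/2 = 19·20/2 = 190
Σ LCP = 0 + 1 + 2 + 1 + 1 + 1 + 0 + 1 + 0 + 1 + 1 + 1 + 0 + 3 + 0 + 2 + 1 + 0 + 2 = 18
distinct = 190 − 18 = 172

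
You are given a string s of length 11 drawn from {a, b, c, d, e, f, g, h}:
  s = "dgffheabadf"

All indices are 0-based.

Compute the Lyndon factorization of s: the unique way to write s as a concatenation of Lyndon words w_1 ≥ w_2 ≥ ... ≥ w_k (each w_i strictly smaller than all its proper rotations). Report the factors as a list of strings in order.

emit factor 1: 'dgffhe' (i=0, period=6)
emit factor 2: 'abadf' (i=6, period=5)

["dgffhe", "abadf"]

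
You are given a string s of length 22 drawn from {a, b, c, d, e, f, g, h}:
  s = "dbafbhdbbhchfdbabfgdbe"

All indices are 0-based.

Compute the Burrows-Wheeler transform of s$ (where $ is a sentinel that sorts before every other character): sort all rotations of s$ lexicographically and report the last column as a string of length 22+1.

ebbddddabfhf$hgbahbfbbc

rank  rotation                 last
    0  $dbafbhdbbhchfdbabfgdbe  e
    1  abfgdbe$dbafbhdbbhchfdb  b
    2  afbhdbbhchfdbabfgdbe$db  b
    3  babfgdbe$dbafbhdbbhchfd  d
    4  bafbhdbbhchfdbabfgdbe$d  d
    5  bbhchfdbabfgdbe$dbafbhd  d
    6  be$dbafbhdbbhchfdbabfgd  d
    7  bfgdbe$dbafbhdbbhchfdba  a
    8  bhchfdbabfgdbe$dbafbhdb  b
    9  bhdbbhchfdbabfgdbe$dbaf  f
   10  chfdbabfgdbe$dbafbhdbbh  h
   11  dbabfgdbe$dbafbhdbbhchf  f
   12  dbafbhdbbhchfdbabfgdbe$  $
   13  dbbhchfdbabfgdbe$dbafbh  h
   14  dbe$dbafbhdbbhchfdbabfg  g
   15  e$dbafbhdbbhchfdbabfgdb  b
   16  fbhdbbhchfdbabfgdbe$dba  a
   17  fdbabfgdbe$dbafbhdbbhch  h
   18  fgdbe$dbafbhdbbhchfdbab  b
   19  gdbe$dbafbhdbbhchfdbabf  f
   20  hchfdbabfgdbe$dbafbhdbb  b
   21  hdbbhchfdbabfgdbe$dbafb  b
   22  hfdbabfgdbe$dbafbhdbbhc  c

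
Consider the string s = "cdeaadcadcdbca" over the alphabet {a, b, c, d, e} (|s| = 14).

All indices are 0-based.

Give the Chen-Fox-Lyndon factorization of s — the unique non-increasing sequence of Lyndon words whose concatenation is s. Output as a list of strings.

emit factor 1: 'cde' (i=0, period=3)
emit factor 2: 'aadcadcdbc' (i=3, period=10)
emit factor 3: 'a' (i=13, period=1)

["cde", "aadcadcdbc", "a"]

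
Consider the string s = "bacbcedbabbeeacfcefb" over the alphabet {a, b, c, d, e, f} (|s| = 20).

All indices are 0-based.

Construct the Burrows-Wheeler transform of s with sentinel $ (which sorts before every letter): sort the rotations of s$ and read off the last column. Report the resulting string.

bbbefd$acbabfaeecbcec

rank  rotation               last
    0  $bacbcedbabbeeacfcefb  b
    1  abbeeacfcefb$bacbcedb  b
    2  acbcedbabbeeacfcefb$b  b
    3  acfcefb$bacbcedbabbee  e
    4  b$bacbcedbabbeeacfcef  f
    5  babbeeacfcefb$bacbced  d
    6  bacbcedbabbeeacfcefb$  $
    7  bbeeacfcefb$bacbcedba  a
    8  bcedbabbeeacfcefb$bac  c
    9  beeacfcefb$bacbcedbab  b
   10  cbcedbabbeeacfcefb$ba  a
   11  cedbabbeeacfcefb$bacb  b
   12  cefb$bacbcedbabbeeacf  f
   13  cfcefb$bacbcedbabbeea  a
   14  dbabbeeacfcefb$bacbce  e
   15  eacfcefb$bacbcedbabbe  e
   16  edbabbeeacfcefb$bacbc  c
   17  eeacfcefb$bacbcedbabb  b
   18  efb$bacbcedbabbeeacfc  c
   19  fb$bacbcedbabbeeacfce  e
   20  fcefb$bacbcedbabbeeac  c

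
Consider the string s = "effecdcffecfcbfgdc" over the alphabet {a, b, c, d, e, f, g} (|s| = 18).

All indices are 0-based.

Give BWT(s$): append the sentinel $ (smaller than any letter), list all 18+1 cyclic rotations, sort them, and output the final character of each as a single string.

rank  rotation             last
    0  $effecdcffecfcbfgdc  c
    1  bfgdc$effecdcffecfc  c
    2  c$effecdcffecfcbfgd  d
    3  cbfgdc$effecdcffecf  f
    4  cdcffecfcbfgdc$effe  e
    5  cfcbfgdc$effecdcffe  e
    6  cffecfcbfgdc$effecd  d
    7  dc$effecdcffecfcbfg  g
    8  dcffecfcbfgdc$effec  c
    9  ecdcffecfcbfgdc$eff  f
   10  ecfcbfgdc$effecdcff  f
   11  effecdcffecfcbfgdc$  $
   12  fcbfgdc$effecdcffec  c
   13  fecdcffecfcbfgdc$ef  f
   14  fecfcbfgdc$effecdcf  f
   15  ffecdcffecfcbfgdc$e  e
   16  ffecfcbfgdc$effecdc  c
   17  fgdc$effecdcffecfcb  b
   18  gdc$effecdcffecfcbf  f

ccdfeedgcff$cffecbf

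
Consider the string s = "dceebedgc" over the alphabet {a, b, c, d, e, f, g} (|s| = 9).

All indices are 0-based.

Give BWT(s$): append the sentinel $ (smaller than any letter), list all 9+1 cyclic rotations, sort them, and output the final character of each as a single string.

cegd$eebcd

rank  rotation    last
    0  $dceebedgc  c
    1  bedgc$dcee  e
    2  c$dceebedg  g
    3  ceebedgc$d  d
    4  dceebedgc$  $
    5  dgc$dceebe  e
    6  ebedgc$dce  e
    7  edgc$dceeb  b
    8  eebedgc$dc  c
    9  gc$dceebed  d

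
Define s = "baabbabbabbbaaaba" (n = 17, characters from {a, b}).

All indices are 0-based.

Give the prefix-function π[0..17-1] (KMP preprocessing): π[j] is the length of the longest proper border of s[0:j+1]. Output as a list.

π[0] = 0
j=1 s[j]='a': π[1]=0 (border '')
j=2 s[j]='a': π[2]=0 (border '')
j=3 s[j]='b': π[3]=1 (border 'b')
j=4 s[j]='b': k: 1→0; π[4]=1 (border 'b')
j=5 s[j]='a': π[5]=2 (border 'ba')
j=6 s[j]='b': k: 2→0; π[6]=1 (border 'b')
j=7 s[j]='b': k: 1→0; π[7]=1 (border 'b')
j=8 s[j]='a': π[8]=2 (border 'ba')
j=9 s[j]='b': k: 2→0; π[9]=1 (border 'b')
j=10 s[j]='b': k: 1→0; π[10]=1 (border 'b')
j=11 s[j]='b': k: 1→0; π[11]=1 (border 'b')
j=12 s[j]='a': π[12]=2 (border 'ba')
j=13 s[j]='a': π[13]=3 (border 'baa')
j=14 s[j]='a': k: 3→0; π[14]=0 (border '')
j=15 s[j]='b': π[15]=1 (border 'b')
j=16 s[j]='a': π[16]=2 (border 'ba')

[0, 0, 0, 1, 1, 2, 1, 1, 2, 1, 1, 1, 2, 3, 0, 1, 2]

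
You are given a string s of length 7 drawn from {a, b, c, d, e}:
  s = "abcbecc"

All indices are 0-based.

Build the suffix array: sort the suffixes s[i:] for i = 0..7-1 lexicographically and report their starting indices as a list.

rank | idx | suffix
   0 |   0 | abcbecc
   1 |   1 | bcbecc
   2 |   3 | becc
   3 |   6 | c
   4 |   2 | cbecc
   5 |   5 | cc
   6 |   4 | ecc

[0, 1, 3, 6, 2, 5, 4]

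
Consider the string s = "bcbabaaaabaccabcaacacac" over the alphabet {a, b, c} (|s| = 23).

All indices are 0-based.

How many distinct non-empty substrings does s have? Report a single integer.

rank→(start, suffix):
  0 → (5, 'aaaabaccabcaacacac')
  1 → (6, 'aaabaccabcaacacac')
  2 → (7, 'aabaccabcaacacac')
  3 → (16, 'aacacac')
  4 → (3, 'abaaaabaccabcaacacac')
  5 → (8, 'abaccabcaacacac')
  6 → (13, 'abcaacacac')
  7 → (21, 'ac')
  8 → (19, 'acac')
  9 → (17, 'acacac')
  10 → (10, 'accabcaacacac')
  11 → (4, 'baaaabaccabcaacacac')
  12 → (2, 'babaaaabaccabcaacacac')
  13 → (9, 'baccabcaacacac')
  14 → (14, 'bcaacacac')
  15 → (0, 'bcbabaaaabaccabcaacacac')
  16 → (22, 'c')
  17 → (15, 'caacacac')
  18 → (12, 'cabcaacacac')
  19 → (20, 'cac')
  20 → (18, 'cacac')
  21 → (1, 'cbabaaaabaccabcaacacac')
  22 → (11, 'ccabcaacacac')

SA = [5, 6, 7, 16, 3, 8, 13, 21, 19, 17, 10, 4, 2, 9, 14, 0, 22, 15, 12, 20, 18, 1, 11]
i: (SA[i-1],SA[i]) lcp shared
  1: (5,6) 3 'aaa'
  2: (6,7) 2 'aa'
  3: (7,16) 2 'aa'
  4: (16,3) 1 'a'
  5: (3,8) 3 'aba'
  6: (8,13) 2 'ab'
  7: (13,21) 1 'a'
  8: (21,19) 2 'ac'
  9: (19,17) 4 'acac'
  10: (17,10) 2 'ac'
  11: (10,4) 0 ''
  12: (4,2) 2 'ba'
  13: (2,9) 2 'ba'
  14: (9,14) 1 'b'
  15: (14,0) 2 'bc'
  16: (0,22) 0 ''
  17: (22,15) 1 'c'
  18: (15,12) 2 'ca'
  19: (12,20) 2 'ca'
  20: (20,18) 3 'cac'
  21: (18,1) 1 'c'
  22: (1,11) 1 'c'

n(n+1)/2 = 23·24/2 = 276
Σ LCP = 0 + 3 + 2 + 2 + 1 + 3 + 2 + 1 + 2 + 4 + 2 + 0 + 2 + 2 + 1 + 2 + 0 + 1 + 2 + 2 + 3 + 1 + 1 = 39
distinct = 276 − 39 = 237

237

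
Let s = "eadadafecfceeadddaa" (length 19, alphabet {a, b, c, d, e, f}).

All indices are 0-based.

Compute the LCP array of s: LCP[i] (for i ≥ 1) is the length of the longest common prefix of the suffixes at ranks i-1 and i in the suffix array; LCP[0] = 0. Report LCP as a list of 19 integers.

[0, 1, 1, 3, 2, 1, 0, 1, 0, 2, 2, 1, 2, 0, 3, 1, 1, 0, 1]

rank→(start, suffix):
  0 → (18, 'a')
  1 → (17, 'aa')
  2 → (1, 'adadafecfceeadddaa')
  3 → (3, 'adafecfceeadddaa')
  4 → (13, 'adddaa')
  5 → (5, 'afecfceeadddaa')
  6 → (10, 'ceeadddaa')
  7 → (8, 'cfceeadddaa')
  8 → (16, 'daa')
  9 → (2, 'dadafecfceeadddaa')
  10 → (4, 'dafecfceeadddaa')
  11 → (15, 'ddaa')
  12 → (14, 'dddaa')
  13 → (0, 'eadadafecfceeadddaa')
  14 → (12, 'eadddaa')
  15 → (7, 'ecfceeadddaa')
  16 → (11, 'eeadddaa')
  17 → (9, 'fceeadddaa')
  18 → (6, 'fecfceeadddaa')

SA = [18, 17, 1, 3, 13, 5, 10, 8, 16, 2, 4, 15, 14, 0, 12, 7, 11, 9, 6]
rank  pair      lcp
   1  s[18:],s[17:]  1  'a'
   2  s[17:],s[1:]  1  'a'
   3  s[1:],s[3:]  3  'ada'
   4  s[3:],s[13:]  2  'ad'
   5  s[13:],s[5:]  1  'a'
   6  s[5:],s[10:]  0  ''
   7  s[10:],s[8:]  1  'c'
   8  s[8:],s[16:]  0  ''
   9  s[16:],s[2:]  2  'da'
  10  s[2:],s[4:]  2  'da'
  11  s[4:],s[15:]  1  'd'
  12  s[15:],s[14:]  2  'dd'
  13  s[14:],s[0:]  0  ''
  14  s[0:],s[12:]  3  'ead'
  15  s[12:],s[7:]  1  'e'
  16  s[7:],s[11:]  1  'e'
  17  s[11:],s[9:]  0  ''
  18  s[9:],s[6:]  1  'f'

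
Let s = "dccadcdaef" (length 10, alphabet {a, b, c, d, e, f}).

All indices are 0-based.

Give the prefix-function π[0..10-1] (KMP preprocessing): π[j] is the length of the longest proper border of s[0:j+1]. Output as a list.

[0, 0, 0, 0, 1, 2, 1, 0, 0, 0]

π[0] = 0
j=1 s[j]='c': π[1]=0 (border '')
j=2 s[j]='c': π[2]=0 (border '')
j=3 s[j]='a': π[3]=0 (border '')
j=4 s[j]='d': π[4]=1 (border 'd')
j=5 s[j]='c': π[5]=2 (border 'dc')
j=6 s[j]='d': k: 2→0; π[6]=1 (border 'd')
j=7 s[j]='a': k: 1→0; π[7]=0 (border '')
j=8 s[j]='e': π[8]=0 (border '')
j=9 s[j]='f': π[9]=0 (border '')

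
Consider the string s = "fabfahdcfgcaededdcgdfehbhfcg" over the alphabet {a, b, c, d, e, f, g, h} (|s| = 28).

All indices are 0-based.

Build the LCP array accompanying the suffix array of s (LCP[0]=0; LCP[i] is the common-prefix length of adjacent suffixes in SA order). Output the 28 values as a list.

rank→(start, suffix):
  0 → (1, 'abfahdcfgcaededdcgdfehbhfcg')
  1 → (11, 'aededdcgdfehbhfcg')
  2 → (4, 'ahdcfgcaededdcgdfehbhfcg')
  3 → (2, 'bfahdcfgcaededdcgdfehbhfcg')
  4 → (23, 'bhfcg')
  5 → (10, 'caededdcgdfehbhfcg')
  6 → (7, 'cfgcaededdcgdfehbhfcg')
  7 → (26, 'cg')
  8 → (17, 'cgdfehbhfcg')
  9 → (6, 'dcfgcaededdcgdfehbhfcg')
  10 → (16, 'dcgdfehbhfcg')
  11 → (15, 'ddcgdfehbhfcg')
  12 → (13, 'deddcgdfehbhfcg')
  13 → (19, 'dfehbhfcg')
  14 → (14, 'eddcgdfehbhfcg')
  15 → (12, 'ededdcgdfehbhfcg')
  16 → (21, 'ehbhfcg')
  17 → (0, 'fabfahdcfgcaededdcgdfehbhfcg')
  18 → (3, 'fahdcfgcaededdcgdfehbhfcg')
  19 → (25, 'fcg')
  20 → (20, 'fehbhfcg')
  21 → (8, 'fgcaededdcgdfehbhfcg')
  22 → (27, 'g')
  23 → (9, 'gcaededdcgdfehbhfcg')
  24 → (18, 'gdfehbhfcg')
  25 → (22, 'hbhfcg')
  26 → (5, 'hdcfgcaededdcgdfehbhfcg')
  27 → (24, 'hfcg')

SA = [1, 11, 4, 2, 23, 10, 7, 26, 17, 6, 16, 15, 13, 19, 14, 12, 21, 0, 3, 25, 20, 8, 27, 9, 18, 22, 5, 24]
i: (SA[i-1],SA[i]) lcp shared
  1: (1,11) 1 'a'
  2: (11,4) 1 'a'
  3: (4,2) 0 ''
  4: (2,23) 1 'b'
  5: (23,10) 0 ''
  6: (10,7) 1 'c'
  7: (7,26) 1 'c'
  8: (26,17) 2 'cg'
  9: (17,6) 0 ''
  10: (6,16) 2 'dc'
  11: (16,15) 1 'd'
  12: (15,13) 1 'd'
  13: (13,19) 1 'd'
  14: (19,14) 0 ''
  15: (14,12) 2 'ed'
  16: (12,21) 1 'e'
  17: (21,0) 0 ''
  18: (0,3) 2 'fa'
  19: (3,25) 1 'f'
  20: (25,20) 1 'f'
  21: (20,8) 1 'f'
  22: (8,27) 0 ''
  23: (27,9) 1 'g'
  24: (9,18) 1 'g'
  25: (18,22) 0 ''
  26: (22,5) 1 'h'
  27: (5,24) 1 'h'

[0, 1, 1, 0, 1, 0, 1, 1, 2, 0, 2, 1, 1, 1, 0, 2, 1, 0, 2, 1, 1, 1, 0, 1, 1, 0, 1, 1]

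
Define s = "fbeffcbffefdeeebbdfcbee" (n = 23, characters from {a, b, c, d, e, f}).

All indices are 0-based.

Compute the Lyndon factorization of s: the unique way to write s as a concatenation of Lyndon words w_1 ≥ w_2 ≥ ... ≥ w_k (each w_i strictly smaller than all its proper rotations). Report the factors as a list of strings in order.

emit factor 1: 'f' (i=0, period=1)
emit factor 2: 'beffcbffefdeee' (i=1, period=14)
emit factor 3: 'bbdfcbee' (i=15, period=8)

["f", "beffcbffefdeee", "bbdfcbee"]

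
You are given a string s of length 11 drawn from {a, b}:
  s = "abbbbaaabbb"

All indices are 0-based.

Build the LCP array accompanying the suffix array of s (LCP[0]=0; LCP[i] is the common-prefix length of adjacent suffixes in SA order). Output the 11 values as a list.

sorted suffixes:
  #0 SA[0]=5  'aaabbb'
  #1 SA[1]=6  'aabbb'
  #2 SA[2]=7  'abbb'
  #3 SA[3]=0  'abbbbaaabbb'
  #4 SA[4]=10  'b'
  #5 SA[5]=4  'baaabbb'
  #6 SA[6]=9  'bb'
  #7 SA[7]=3  'bbaaabbb'
  #8 SA[8]=8  'bbb'
  #9 SA[9]=2  'bbbaaabbb'
  #10 SA[10]=1  'bbbbaaabbb'

SA = [5, 6, 7, 0, 10, 4, 9, 3, 8, 2, 1]
i: (SA[i-1],SA[i]) lcp shared
  1: (5,6) 2 'aa'
  2: (6,7) 1 'a'
  3: (7,0) 4 'abbb'
  4: (0,10) 0 ''
  5: (10,4) 1 'b'
  6: (4,9) 1 'b'
  7: (9,3) 2 'bb'
  8: (3,8) 2 'bb'
  9: (8,2) 3 'bbb'
  10: (2,1) 3 'bbb'

[0, 2, 1, 4, 0, 1, 1, 2, 2, 3, 3]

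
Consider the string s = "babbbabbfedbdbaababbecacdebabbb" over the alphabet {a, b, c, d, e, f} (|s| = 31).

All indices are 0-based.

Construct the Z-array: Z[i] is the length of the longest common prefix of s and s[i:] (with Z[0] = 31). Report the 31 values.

Z[0]=31
i=1: outside box; Z[1]=0
i=2: outside box; Z[2]=1 scan→box=[2,3)
i=3: outside box; Z[3]=1 scan→box=[3,4)
i=4: outside box; Z[4]=4 scan→box=[4,8)
i=5: min(r-i=3, Z[1]=0)=0; Z[5]=0
i=6: min(r-i=2, Z[2]=1)=1; Z[6]=1
i=7: min(r-i=1, Z[3]=1)=1; Z[7]=1
i=8: outside box; Z[8]=0
i=9: outside box; Z[9]=0
i=10: outside box; Z[10]=0
i=11: outside box; Z[11]=1 scan→box=[11,12)
i=12: outside box; Z[12]=0
i=13: outside box; Z[13]=2 scan→box=[13,15)
i=14: min(r-i=1, Z[1]=0)=0; Z[14]=0
i=15: outside box; Z[15]=0
i=16: outside box; Z[16]=4 scan→box=[16,20)
i=17: min(r-i=3, Z[1]=0)=0; Z[17]=0
i=18: min(r-i=2, Z[2]=1)=1; Z[18]=1
i=19: min(r-i=1, Z[3]=1)=1; Z[19]=1
i=20: outside box; Z[20]=0
i=21: outside box; Z[21]=0
i=22: outside box; Z[22]=0
i=23: outside box; Z[23]=0
i=24: outside box; Z[24]=0
i=25: outside box; Z[25]=0
i=26: outside box; Z[26]=5 scan→box=[26,31)
i=27: min(r-i=4, Z[1]=0)=0; Z[27]=0
i=28: min(r-i=3, Z[2]=1)=1; Z[28]=1
i=29: min(r-i=2, Z[3]=1)=1; Z[29]=1
i=30: min(r-i=1, Z[4]=4)=1; Z[30]=1

[31, 0, 1, 1, 4, 0, 1, 1, 0, 0, 0, 1, 0, 2, 0, 0, 4, 0, 1, 1, 0, 0, 0, 0, 0, 0, 5, 0, 1, 1, 1]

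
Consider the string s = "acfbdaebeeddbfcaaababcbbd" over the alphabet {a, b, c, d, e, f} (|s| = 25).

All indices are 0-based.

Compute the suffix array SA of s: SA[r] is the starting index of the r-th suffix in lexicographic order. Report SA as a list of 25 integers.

[15, 16, 17, 19, 0, 5, 18, 22, 20, 23, 3, 7, 12, 14, 21, 1, 24, 4, 11, 10, 6, 9, 8, 2, 13]

rank→(start, suffix):
  0 → (15, 'aaababcbbd')
  1 → (16, 'aababcbbd')
  2 → (17, 'ababcbbd')
  3 → (19, 'abcbbd')
  4 → (0, 'acfbdaebeeddbfcaaababcbbd')
  5 → (5, 'aebeeddbfcaaababcbbd')
  6 → (18, 'babcbbd')
  7 → (22, 'bbd')
  8 → (20, 'bcbbd')
  9 → (23, 'bd')
  10 → (3, 'bdaebeeddbfcaaababcbbd')
  11 → (7, 'beeddbfcaaababcbbd')
  12 → (12, 'bfcaaababcbbd')
  13 → (14, 'caaababcbbd')
  14 → (21, 'cbbd')
  15 → (1, 'cfbdaebeeddbfcaaababcbbd')
  16 → (24, 'd')
  17 → (4, 'daebeeddbfcaaababcbbd')
  18 → (11, 'dbfcaaababcbbd')
  19 → (10, 'ddbfcaaababcbbd')
  20 → (6, 'ebeeddbfcaaababcbbd')
  21 → (9, 'eddbfcaaababcbbd')
  22 → (8, 'eeddbfcaaababcbbd')
  23 → (2, 'fbdaebeeddbfcaaababcbbd')
  24 → (13, 'fcaaababcbbd')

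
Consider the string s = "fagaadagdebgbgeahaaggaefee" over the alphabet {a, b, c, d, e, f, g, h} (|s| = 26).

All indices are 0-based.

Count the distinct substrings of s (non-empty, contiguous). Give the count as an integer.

327

sorted suffixes:
  #0 SA[0]=3  'aadagdebgbgeahaaggaefee'
  #1 SA[1]=17  'aaggaefee'
  #2 SA[2]=4  'adagdebgbgeahaaggaefee'
  #3 SA[3]=21  'aefee'
  #4 SA[4]=1  'agaadagdebgbgeahaaggaefee'
  #5 SA[5]=6  'agdebgbgeahaaggaefee'
  #6 SA[6]=18  'aggaefee'
  #7 SA[7]=15  'ahaaggaefee'
  #8 SA[8]=10  'bgbgeahaaggaefee'
  #9 SA[9]=12  'bgeahaaggaefee'
  #10 SA[10]=5  'dagdebgbgeahaaggaefee'
  #11 SA[11]=8  'debgbgeahaaggaefee'
  #12 SA[12]=25  'e'
  #13 SA[13]=14  'eahaaggaefee'
  #14 SA[14]=9  'ebgbgeahaaggaefee'
  #15 SA[15]=24  'ee'
  #16 SA[16]=22  'efee'
  #17 SA[17]=0  'fagaadagdebgbgeahaaggaefee'
  #18 SA[18]=23  'fee'
  #19 SA[19]=2  'gaadagdebgbgeahaaggaefee'
  #20 SA[20]=20  'gaefee'
  #21 SA[21]=11  'gbgeahaaggaefee'
  #22 SA[22]=7  'gdebgbgeahaaggaefee'
  #23 SA[23]=13  'geahaaggaefee'
  #24 SA[24]=19  'ggaefee'
  #25 SA[25]=16  'haaggaefee'

SA = [3, 17, 4, 21, 1, 6, 18, 15, 10, 12, 5, 8, 25, 14, 9, 24, 22, 0, 23, 2, 20, 11, 7, 13, 19, 16]
i: (SA[i-1],SA[i]) lcp shared
  1: (3,17) 2 'aa'
  2: (17,4) 1 'a'
  3: (4,21) 1 'a'
  4: (21,1) 1 'a'
  5: (1,6) 2 'ag'
  6: (6,18) 2 'ag'
  7: (18,15) 1 'a'
  8: (15,10) 0 ''
  9: (10,12) 2 'bg'
  10: (12,5) 0 ''
  11: (5,8) 1 'd'
  12: (8,25) 0 ''
  13: (25,14) 1 'e'
  14: (14,9) 1 'e'
  15: (9,24) 1 'e'
  16: (24,22) 1 'e'
  17: (22,0) 0 ''
  18: (0,23) 1 'f'
  19: (23,2) 0 ''
  20: (2,20) 2 'ga'
  21: (20,11) 1 'g'
  22: (11,7) 1 'g'
  23: (7,13) 1 'g'
  24: (13,19) 1 'g'
  25: (19,16) 0 ''

n(n+1)/2 = 26·27/2 = 351
Σ LCP = 0 + 2 + 1 + 1 + 1 + 2 + 2 + 1 + 0 + 2 + 0 + 1 + 0 + 1 + 1 + 1 + 1 + 0 + 1 + 0 + 2 + 1 + 1 + 1 + 1 + 0 = 24
distinct = 351 − 24 = 327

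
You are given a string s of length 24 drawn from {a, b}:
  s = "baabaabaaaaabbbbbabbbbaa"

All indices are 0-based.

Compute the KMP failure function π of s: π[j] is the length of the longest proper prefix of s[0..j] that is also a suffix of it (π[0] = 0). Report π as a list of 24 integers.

π[0] = 0
j=1 s[j]='a': π[1]=0 (border '')
j=2 s[j]='a': π[2]=0 (border '')
j=3 s[j]='b': π[3]=1 (border 'b')
j=4 s[j]='a': π[4]=2 (border 'ba')
j=5 s[j]='a': π[5]=3 (border 'baa')
j=6 s[j]='b': π[6]=4 (border 'baab')
j=7 s[j]='a': π[7]=5 (border 'baaba')
j=8 s[j]='a': π[8]=6 (border 'baabaa')
j=9 s[j]='a': k: 6→3→0; π[9]=0 (border '')
j=10 s[j]='a': π[10]=0 (border '')
j=11 s[j]='a': π[11]=0 (border '')
j=12 s[j]='b': π[12]=1 (border 'b')
j=13 s[j]='b': k: 1→0; π[13]=1 (border 'b')
j=14 s[j]='b': k: 1→0; π[14]=1 (border 'b')
j=15 s[j]='b': k: 1→0; π[15]=1 (border 'b')
j=16 s[j]='b': k: 1→0; π[16]=1 (border 'b')
j=17 s[j]='a': π[17]=2 (border 'ba')
j=18 s[j]='b': k: 2→0; π[18]=1 (border 'b')
j=19 s[j]='b': k: 1→0; π[19]=1 (border 'b')
j=20 s[j]='b': k: 1→0; π[20]=1 (border 'b')
j=21 s[j]='b': k: 1→0; π[21]=1 (border 'b')
j=22 s[j]='a': π[22]=2 (border 'ba')
j=23 s[j]='a': π[23]=3 (border 'baa')

[0, 0, 0, 1, 2, 3, 4, 5, 6, 0, 0, 0, 1, 1, 1, 1, 1, 2, 1, 1, 1, 1, 2, 3]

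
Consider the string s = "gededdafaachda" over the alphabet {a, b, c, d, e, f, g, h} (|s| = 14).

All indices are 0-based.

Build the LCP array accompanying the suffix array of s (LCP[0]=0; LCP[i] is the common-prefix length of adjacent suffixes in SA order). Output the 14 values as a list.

[0, 1, 1, 1, 0, 0, 2, 1, 1, 0, 2, 0, 0, 0]

rank | idx | suffix
   0 |  13 | a
   1 |   8 | aachda
   2 |   9 | achda
   3 |   6 | afaachda
   4 |  10 | chda
   5 |  12 | da
   6 |   5 | dafaachda
   7 |   4 | ddafaachda
   8 |   2 | deddafaachda
   9 |   3 | eddafaachda
  10 |   1 | ededdafaachda
  11 |   7 | faachda
  12 |   0 | gededdafaachda
  13 |  11 | hda

SA = [13, 8, 9, 6, 10, 12, 5, 4, 2, 3, 1, 7, 0, 11]
[i] adj suffixes → lcp
  [1] 13/8 → 1 ('a')
  [2] 8/9 → 1 ('a')
  [3] 9/6 → 1 ('a')
  [4] 6/10 → 0 ('')
  [5] 10/12 → 0 ('')
  [6] 12/5 → 2 ('da')
  [7] 5/4 → 1 ('d')
  [8] 4/2 → 1 ('d')
  [9] 2/3 → 0 ('')
  [10] 3/1 → 2 ('ed')
  [11] 1/7 → 0 ('')
  [12] 7/0 → 0 ('')
  [13] 0/11 → 0 ('')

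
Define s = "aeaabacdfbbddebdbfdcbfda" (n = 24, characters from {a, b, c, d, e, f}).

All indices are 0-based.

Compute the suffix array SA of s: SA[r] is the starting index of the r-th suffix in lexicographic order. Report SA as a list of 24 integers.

[23, 2, 3, 5, 0, 4, 9, 14, 10, 20, 16, 19, 6, 22, 15, 18, 11, 12, 7, 1, 13, 8, 21, 17]

sorted suffixes:
  #0 SA[0]=23  'a'
  #1 SA[1]=2  'aabacdfbbddebdbfdcbfda'
  #2 SA[2]=3  'abacdfbbddebdbfdcbfda'
  #3 SA[3]=5  'acdfbbddebdbfdcbfda'
  #4 SA[4]=0  'aeaabacdfbbddebdbfdcbfda'
  #5 SA[5]=4  'bacdfbbddebdbfdcbfda'
  #6 SA[6]=9  'bbddebdbfdcbfda'
  #7 SA[7]=14  'bdbfdcbfda'
  #8 SA[8]=10  'bddebdbfdcbfda'
  #9 SA[9]=20  'bfda'
  #10 SA[10]=16  'bfdcbfda'
  #11 SA[11]=19  'cbfda'
  #12 SA[12]=6  'cdfbbddebdbfdcbfda'
  #13 SA[13]=22  'da'
  #14 SA[14]=15  'dbfdcbfda'
  #15 SA[15]=18  'dcbfda'
  #16 SA[16]=11  'ddebdbfdcbfda'
  #17 SA[17]=12  'debdbfdcbfda'
  #18 SA[18]=7  'dfbbddebdbfdcbfda'
  #19 SA[19]=1  'eaabacdfbbddebdbfdcbfda'
  #20 SA[20]=13  'ebdbfdcbfda'
  #21 SA[21]=8  'fbbddebdbfdcbfda'
  #22 SA[22]=21  'fda'
  #23 SA[23]=17  'fdcbfda'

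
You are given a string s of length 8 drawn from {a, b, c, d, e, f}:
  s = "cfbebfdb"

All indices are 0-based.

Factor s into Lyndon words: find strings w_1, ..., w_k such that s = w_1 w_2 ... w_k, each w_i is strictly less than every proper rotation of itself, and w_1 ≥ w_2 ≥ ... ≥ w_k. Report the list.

["cf", "bebfd", "b"]

emit factor 1: 'cf' (i=0, period=2)
emit factor 2: 'bebfd' (i=2, period=5)
emit factor 3: 'b' (i=7, period=1)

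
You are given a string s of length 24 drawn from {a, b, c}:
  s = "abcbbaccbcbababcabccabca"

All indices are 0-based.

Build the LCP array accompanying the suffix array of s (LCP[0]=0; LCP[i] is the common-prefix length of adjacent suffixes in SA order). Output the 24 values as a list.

sorted suffixes:
  #0 SA[0]=23  'a'
  #1 SA[1]=11  'ababcabccabca'
  #2 SA[2]=20  'abca'
  #3 SA[3]=13  'abcabccabca'
  #4 SA[4]=0  'abcbbaccbcbababcabccabca'
  #5 SA[5]=16  'abccabca'
  #6 SA[6]=5  'accbcbababcabccabca'
  #7 SA[7]=10  'bababcabccabca'
  #8 SA[8]=12  'babcabccabca'
  #9 SA[9]=4  'baccbcbababcabccabca'
  #10 SA[10]=3  'bbaccbcbababcabccabca'
  #11 SA[11]=21  'bca'
  #12 SA[12]=14  'bcabccabca'
  #13 SA[13]=8  'bcbababcabccabca'
  #14 SA[14]=1  'bcbbaccbcbababcabccabca'
  #15 SA[15]=17  'bccabca'
  #16 SA[16]=22  'ca'
  #17 SA[17]=19  'cabca'
  #18 SA[18]=15  'cabccabca'
  #19 SA[19]=9  'cbababcabccabca'
  #20 SA[20]=2  'cbbaccbcbababcabccabca'
  #21 SA[21]=7  'cbcbababcabccabca'
  #22 SA[22]=18  'ccabca'
  #23 SA[23]=6  'ccbcbababcabccabca'

SA = [23, 11, 20, 13, 0, 16, 5, 10, 12, 4, 3, 21, 14, 8, 1, 17, 22, 19, 15, 9, 2, 7, 18, 6]
rank  pair      lcp
   1  s[23:],s[11:]  1  'a'
   2  s[11:],s[20:]  2  'ab'
   3  s[20:],s[13:]  4  'abca'
   4  s[13:],s[0:]  3  'abc'
   5  s[0:],s[16:]  3  'abc'
   6  s[16:],s[5:]  1  'a'
   7  s[5:],s[10:]  0  ''
   8  s[10:],s[12:]  3  'bab'
   9  s[12:],s[4:]  2  'ba'
  10  s[4:],s[3:]  1  'b'
  11  s[3:],s[21:]  1  'b'
  12  s[21:],s[14:]  3  'bca'
  13  s[14:],s[8:]  2  'bc'
  14  s[8:],s[1:]  3  'bcb'
  15  s[1:],s[17:]  2  'bc'
  16  s[17:],s[22:]  0  ''
  17  s[22:],s[19:]  2  'ca'
  18  s[19:],s[15:]  4  'cabc'
  19  s[15:],s[9:]  1  'c'
  20  s[9:],s[2:]  2  'cb'
  21  s[2:],s[7:]  2  'cb'
  22  s[7:],s[18:]  1  'c'
  23  s[18:],s[6:]  2  'cc'

[0, 1, 2, 4, 3, 3, 1, 0, 3, 2, 1, 1, 3, 2, 3, 2, 0, 2, 4, 1, 2, 2, 1, 2]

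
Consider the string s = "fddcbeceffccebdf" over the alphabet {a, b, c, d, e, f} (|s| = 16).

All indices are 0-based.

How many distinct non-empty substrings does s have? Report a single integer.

sorted suffixes:
  #0 SA[0]=13  'bdf'
  #1 SA[1]=4  'beceffccebdf'
  #2 SA[2]=3  'cbeceffccebdf'
  #3 SA[3]=10  'ccebdf'
  #4 SA[4]=11  'cebdf'
  #5 SA[5]=6  'ceffccebdf'
  #6 SA[6]=2  'dcbeceffccebdf'
  #7 SA[7]=1  'ddcbeceffccebdf'
  #8 SA[8]=14  'df'
  #9 SA[9]=12  'ebdf'
  #10 SA[10]=5  'eceffccebdf'
  #11 SA[11]=7  'effccebdf'
  #12 SA[12]=15  'f'
  #13 SA[13]=9  'fccebdf'
  #14 SA[14]=0  'fddcbeceffccebdf'
  #15 SA[15]=8  'ffccebdf'

SA = [13, 4, 3, 10, 11, 6, 2, 1, 14, 12, 5, 7, 15, 9, 0, 8]
i: (SA[i-1],SA[i]) lcp shared
  1: (13,4) 1 'b'
  2: (4,3) 0 ''
  3: (3,10) 1 'c'
  4: (10,11) 1 'c'
  5: (11,6) 2 'ce'
  6: (6,2) 0 ''
  7: (2,1) 1 'd'
  8: (1,14) 1 'd'
  9: (14,12) 0 ''
  10: (12,5) 1 'e'
  11: (5,7) 1 'e'
  12: (7,15) 0 ''
  13: (15,9) 1 'f'
  14: (9,0) 1 'f'
  15: (0,8) 1 'f'

n(n+1)/2 = 16·17/2 = 136
Σ LCP = 0 + 1 + 0 + 1 + 1 + 2 + 0 + 1 + 1 + 0 + 1 + 1 + 0 + 1 + 1 + 1 = 12
distinct = 136 − 12 = 124

124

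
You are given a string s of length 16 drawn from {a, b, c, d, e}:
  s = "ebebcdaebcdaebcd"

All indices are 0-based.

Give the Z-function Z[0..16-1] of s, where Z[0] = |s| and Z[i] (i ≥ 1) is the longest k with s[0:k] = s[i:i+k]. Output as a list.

[16, 0, 2, 0, 0, 0, 0, 2, 0, 0, 0, 0, 2, 0, 0, 0]

Z[0]=16
i=1: outside box; Z[1]=0
i=2: outside box; Z[2]=2 scan→box=[2,4)
i=3: min(r-i=1, Z[1]=0)=0; Z[3]=0
i=4: outside box; Z[4]=0
i=5: outside box; Z[5]=0
i=6: outside box; Z[6]=0
i=7: outside box; Z[7]=2 scan→box=[7,9)
i=8: min(r-i=1, Z[1]=0)=0; Z[8]=0
i=9: outside box; Z[9]=0
i=10: outside box; Z[10]=0
i=11: outside box; Z[11]=0
i=12: outside box; Z[12]=2 scan→box=[12,14)
i=13: min(r-i=1, Z[1]=0)=0; Z[13]=0
i=14: outside box; Z[14]=0
i=15: outside box; Z[15]=0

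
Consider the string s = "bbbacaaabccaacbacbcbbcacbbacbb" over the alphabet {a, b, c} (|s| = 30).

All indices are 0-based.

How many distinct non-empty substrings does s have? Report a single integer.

sorted suffixes:
  #0 SA[0]=5  'aaabccaacbacbcbbcacbbacbb'
  #1 SA[1]=6  'aabccaacbacbcbbcacbbacbb'
  #2 SA[2]=11  'aacbacbcbbcacbbacbb'
  #3 SA[3]=7  'abccaacbacbcbbcacbbacbb'
  #4 SA[4]=3  'acaaabccaacbacbcbbcacbbacbb'
  #5 SA[5]=12  'acbacbcbbcacbbacbb'
  #6 SA[6]=26  'acbb'
  #7 SA[7]=22  'acbbacbb'
  #8 SA[8]=15  'acbcbbcacbbacbb'
  #9 SA[9]=29  'b'
  #10 SA[10]=2  'bacaaabccaacbacbcbbcacbbacbb'
  #11 SA[11]=25  'bacbb'
  #12 SA[12]=14  'bacbcbbcacbbacbb'
  #13 SA[13]=28  'bb'
  #14 SA[14]=1  'bbacaaabccaacbacbcbbcacbbacbb'
  #15 SA[15]=24  'bbacbb'
  #16 SA[16]=0  'bbbacaaabccaacbacbcbbcacbbacbb'
  #17 SA[17]=19  'bbcacbbacbb'
  #18 SA[18]=20  'bcacbbacbb'
  #19 SA[19]=17  'bcbbcacbbacbb'
  #20 SA[20]=8  'bccaacbacbcbbcacbbacbb'
  #21 SA[21]=4  'caaabccaacbacbcbbcacbbacbb'
  #22 SA[22]=10  'caacbacbcbbcacbbacbb'
  #23 SA[23]=21  'cacbbacbb'
  #24 SA[24]=13  'cbacbcbbcacbbacbb'
  #25 SA[25]=27  'cbb'
  #26 SA[26]=23  'cbbacbb'
  #27 SA[27]=18  'cbbcacbbacbb'
  #28 SA[28]=16  'cbcbbcacbbacbb'
  #29 SA[29]=9  'ccaacbacbcbbcacbbacbb'

SA = [5, 6, 11, 7, 3, 12, 26, 22, 15, 29, 2, 25, 14, 28, 1, 24, 0, 19, 20, 17, 8, 4, 10, 21, 13, 27, 23, 18, 16, 9]
[i] adj suffixes → lcp
  [1] 5/6 → 2 ('aa')
  [2] 6/11 → 2 ('aa')
  [3] 11/7 → 1 ('a')
  [4] 7/3 → 1 ('a')
  [5] 3/12 → 2 ('ac')
  [6] 12/26 → 3 ('acb')
  [7] 26/22 → 4 ('acbb')
  [8] 22/15 → 3 ('acb')
  [9] 15/29 → 0 ('')
  [10] 29/2 → 1 ('b')
  [11] 2/25 → 3 ('bac')
  [12] 25/14 → 4 ('bacb')
  [13] 14/28 → 1 ('b')
  [14] 28/1 → 2 ('bb')
  [15] 1/24 → 4 ('bbac')
  [16] 24/0 → 2 ('bb')
  [17] 0/19 → 2 ('bb')
  [18] 19/20 → 1 ('b')
  [19] 20/17 → 2 ('bc')
  [20] 17/8 → 2 ('bc')
  [21] 8/4 → 0 ('')
  [22] 4/10 → 3 ('caa')
  [23] 10/21 → 2 ('ca')
  [24] 21/13 → 1 ('c')
  [25] 13/27 → 2 ('cb')
  [26] 27/23 → 3 ('cbb')
  [27] 23/18 → 3 ('cbb')
  [28] 18/16 → 2 ('cb')
  [29] 16/9 → 1 ('c')

n(n+1)/2 = 30·31/2 = 465
Σ LCP = 0 + 2 + 2 + 1 + 1 + 2 + 3 + 4 + 3 + 0 + 1 + 3 + 4 + 1 + 2 + 4 + 2 + 2 + 1 + 2 + 2 + 0 + 3 + 2 + 1 + 2 + 3 + 3 + 2 + 1 = 59
distinct = 465 − 59 = 406

406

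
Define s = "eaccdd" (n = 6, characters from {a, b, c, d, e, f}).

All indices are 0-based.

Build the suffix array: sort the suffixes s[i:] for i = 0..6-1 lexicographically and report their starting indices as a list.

sorted suffixes:
  #0 SA[0]=1  'accdd'
  #1 SA[1]=2  'ccdd'
  #2 SA[2]=3  'cdd'
  #3 SA[3]=5  'd'
  #4 SA[4]=4  'dd'
  #5 SA[5]=0  'eaccdd'

[1, 2, 3, 5, 4, 0]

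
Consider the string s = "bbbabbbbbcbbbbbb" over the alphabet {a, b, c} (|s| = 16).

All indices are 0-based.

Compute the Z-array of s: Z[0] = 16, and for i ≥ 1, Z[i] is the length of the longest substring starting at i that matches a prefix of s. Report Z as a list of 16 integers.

[16, 2, 1, 0, 3, 3, 3, 2, 1, 0, 3, 3, 3, 3, 2, 1]

Z[0]=16
i=1: fresh scan; Z[1]=2 scan→box=[1,3)
i=2: min(r-i=1, Z[1]=2)=1; Z[2]=1
i=3: fresh scan; Z[3]=0
i=4: fresh scan; Z[4]=3 scan→box=[4,7)
i=5: min(r-i=2, Z[1]=2)=2; Z[5]=3 scan→box=[5,8)
i=6: min(r-i=2, Z[1]=2)=2; Z[6]=3 scan→box=[6,9)
i=7: min(r-i=2, Z[1]=2)=2; Z[7]=2
i=8: min(r-i=1, Z[2]=1)=1; Z[8]=1
i=9: fresh scan; Z[9]=0
i=10: fresh scan; Z[10]=3 scan→box=[10,13)
i=11: min(r-i=2, Z[1]=2)=2; Z[11]=3 scan→box=[11,14)
i=12: min(r-i=2, Z[1]=2)=2; Z[12]=3 scan→box=[12,15)
i=13: min(r-i=2, Z[1]=2)=2; Z[13]=3 scan→box=[13,16)
i=14: min(r-i=2, Z[1]=2)=2; Z[14]=2
i=15: min(r-i=1, Z[2]=1)=1; Z[15]=1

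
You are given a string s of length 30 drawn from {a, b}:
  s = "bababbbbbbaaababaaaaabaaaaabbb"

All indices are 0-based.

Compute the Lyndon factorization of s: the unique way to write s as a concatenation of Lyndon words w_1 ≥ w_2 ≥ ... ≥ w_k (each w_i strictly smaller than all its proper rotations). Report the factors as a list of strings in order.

emit factor 1: 'b' (i=0, period=1)
emit factor 2: 'ababbbbbb' (i=1, period=9)
emit factor 3: 'aaabab' (i=10, period=6)
emit factor 4: 'aaaaabaaaaabbb' (i=16, period=14)

["b", "ababbbbbb", "aaabab", "aaaaabaaaaabbb"]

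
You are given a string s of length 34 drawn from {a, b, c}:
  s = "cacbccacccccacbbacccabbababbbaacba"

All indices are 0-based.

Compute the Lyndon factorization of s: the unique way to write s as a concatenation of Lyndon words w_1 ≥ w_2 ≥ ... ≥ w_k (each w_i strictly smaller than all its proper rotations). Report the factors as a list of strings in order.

emit factor 1: 'c' (i=0, period=1)
emit factor 2: 'acbccaccccc' (i=1, period=11)
emit factor 3: 'acbbaccc' (i=12, period=8)
emit factor 4: 'abb' (i=20, period=3)
emit factor 5: 'ababbb' (i=23, period=6)
emit factor 6: 'aacb' (i=29, period=4)
emit factor 7: 'a' (i=33, period=1)

["c", "acbccaccccc", "acbbaccc", "abb", "ababbb", "aacb", "a"]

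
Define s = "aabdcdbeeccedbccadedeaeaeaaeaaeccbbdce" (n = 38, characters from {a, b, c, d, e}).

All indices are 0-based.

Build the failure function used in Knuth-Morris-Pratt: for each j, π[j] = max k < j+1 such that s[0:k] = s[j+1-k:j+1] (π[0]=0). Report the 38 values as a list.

[0, 1, 0, 0, 0, 0, 0, 0, 0, 0, 0, 0, 0, 0, 0, 0, 1, 0, 0, 0, 0, 1, 0, 1, 0, 1, 2, 0, 1, 2, 0, 0, 0, 0, 0, 0, 0, 0]

π[0] = 0
j=1 s[j]='a': π[1]=1 (border 'a')
j=2 s[j]='b': k: 1→0; π[2]=0 (border '')
j=3 s[j]='d': π[3]=0 (border '')
j=4 s[j]='c': π[4]=0 (border '')
j=5 s[j]='d': π[5]=0 (border '')
j=6 s[j]='b': π[6]=0 (border '')
j=7 s[j]='e': π[7]=0 (border '')
j=8 s[j]='e': π[8]=0 (border '')
j=9 s[j]='c': π[9]=0 (border '')
j=10 s[j]='c': π[10]=0 (border '')
j=11 s[j]='e': π[11]=0 (border '')
j=12 s[j]='d': π[12]=0 (border '')
j=13 s[j]='b': π[13]=0 (border '')
j=14 s[j]='c': π[14]=0 (border '')
j=15 s[j]='c': π[15]=0 (border '')
j=16 s[j]='a': π[16]=1 (border 'a')
j=17 s[j]='d': k: 1→0; π[17]=0 (border '')
j=18 s[j]='e': π[18]=0 (border '')
j=19 s[j]='d': π[19]=0 (border '')
j=20 s[j]='e': π[20]=0 (border '')
j=21 s[j]='a': π[21]=1 (border 'a')
j=22 s[j]='e': k: 1→0; π[22]=0 (border '')
j=23 s[j]='a': π[23]=1 (border 'a')
j=24 s[j]='e': k: 1→0; π[24]=0 (border '')
j=25 s[j]='a': π[25]=1 (border 'a')
j=26 s[j]='a': π[26]=2 (border 'aa')
j=27 s[j]='e': k: 2→1→0; π[27]=0 (border '')
j=28 s[j]='a': π[28]=1 (border 'a')
j=29 s[j]='a': π[29]=2 (border 'aa')
j=30 s[j]='e': k: 2→1→0; π[30]=0 (border '')
j=31 s[j]='c': π[31]=0 (border '')
j=32 s[j]='c': π[32]=0 (border '')
j=33 s[j]='b': π[33]=0 (border '')
j=34 s[j]='b': π[34]=0 (border '')
j=35 s[j]='d': π[35]=0 (border '')
j=36 s[j]='c': π[36]=0 (border '')
j=37 s[j]='e': π[37]=0 (border '')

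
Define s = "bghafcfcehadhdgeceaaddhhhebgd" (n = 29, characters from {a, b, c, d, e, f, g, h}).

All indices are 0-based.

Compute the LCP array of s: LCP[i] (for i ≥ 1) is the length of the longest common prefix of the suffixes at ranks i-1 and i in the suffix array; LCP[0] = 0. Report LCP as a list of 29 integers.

[0, 1, 2, 1, 0, 2, 0, 2, 1, 0, 1, 1, 1, 2, 0, 1, 1, 1, 0, 2, 0, 1, 1, 0, 2, 1, 1, 1, 2]

sorted suffixes:
  #0 SA[0]=18  'aaddhhhebgd'
  #1 SA[1]=19  'addhhhebgd'
  #2 SA[2]=10  'adhdgeceaaddhhhebgd'
  #3 SA[3]=3  'afcfcehadhdgeceaaddhhhebgd'
  #4 SA[4]=26  'bgd'
  #5 SA[5]=0  'bghafcfcehadhdgeceaaddhhhebgd'
  #6 SA[6]=16  'ceaaddhhhebgd'
  #7 SA[7]=7  'cehadhdgeceaaddhhhebgd'
  #8 SA[8]=5  'cfcehadhdgeceaaddhhhebgd'
  #9 SA[9]=28  'd'
  #10 SA[10]=20  'ddhhhebgd'
  #11 SA[11]=13  'dgeceaaddhhhebgd'
  #12 SA[12]=11  'dhdgeceaaddhhhebgd'
  #13 SA[13]=21  'dhhhebgd'
  #14 SA[14]=17  'eaaddhhhebgd'
  #15 SA[15]=25  'ebgd'
  #16 SA[16]=15  'eceaaddhhhebgd'
  #17 SA[17]=8  'ehadhdgeceaaddhhhebgd'
  #18 SA[18]=6  'fcehadhdgeceaaddhhhebgd'
  #19 SA[19]=4  'fcfcehadhdgeceaaddhhhebgd'
  #20 SA[20]=27  'gd'
  #21 SA[21]=14  'geceaaddhhhebgd'
  #22 SA[22]=1  'ghafcfcehadhdgeceaaddhhhebgd'
  #23 SA[23]=9  'hadhdgeceaaddhhhebgd'
  #24 SA[24]=2  'hafcfcehadhdgeceaaddhhhebgd'
  #25 SA[25]=12  'hdgeceaaddhhhebgd'
  #26 SA[26]=24  'hebgd'
  #27 SA[27]=23  'hhebgd'
  #28 SA[28]=22  'hhhebgd'

SA = [18, 19, 10, 3, 26, 0, 16, 7, 5, 28, 20, 13, 11, 21, 17, 25, 15, 8, 6, 4, 27, 14, 1, 9, 2, 12, 24, 23, 22]
rank  pair      lcp
   1  s[18:],s[19:]  1  'a'
   2  s[19:],s[10:]  2  'ad'
   3  s[10:],s[3:]  1  'a'
   4  s[3:],s[26:]  0  ''
   5  s[26:],s[0:]  2  'bg'
   6  s[0:],s[16:]  0  ''
   7  s[16:],s[7:]  2  'ce'
   8  s[7:],s[5:]  1  'c'
   9  s[5:],s[28:]  0  ''
  10  s[28:],s[20:]  1  'd'
  11  s[20:],s[13:]  1  'd'
  12  s[13:],s[11:]  1  'd'
  13  s[11:],s[21:]  2  'dh'
  14  s[21:],s[17:]  0  ''
  15  s[17:],s[25:]  1  'e'
  16  s[25:],s[15:]  1  'e'
  17  s[15:],s[8:]  1  'e'
  18  s[8:],s[6:]  0  ''
  19  s[6:],s[4:]  2  'fc'
  20  s[4:],s[27:]  0  ''
  21  s[27:],s[14:]  1  'g'
  22  s[14:],s[1:]  1  'g'
  23  s[1:],s[9:]  0  ''
  24  s[9:],s[2:]  2  'ha'
  25  s[2:],s[12:]  1  'h'
  26  s[12:],s[24:]  1  'h'
  27  s[24:],s[23:]  1  'h'
  28  s[23:],s[22:]  2  'hh'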